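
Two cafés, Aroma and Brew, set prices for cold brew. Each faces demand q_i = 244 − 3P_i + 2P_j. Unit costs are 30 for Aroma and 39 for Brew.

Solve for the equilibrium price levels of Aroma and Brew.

Aroma's profit: π = (P_{Aroma} − 30)(244 − 3P_{Aroma} + 2P_{Brew}).
∂π/∂P_{Aroma} = 334 − 6P_{Aroma} + 2P_{Brew} = 0 ⇒ P_{Aroma} = 167/3 + (1/3)P_{Brew}.
Similarly P_{Brew} = 361/6 + (1/3)P_{Aroma}.
Solving the two reaction functions simultaneously: (1 − (1/3)(1/3))P_{Aroma} = 167/3 + (1/3)·(361/6), so (8/9)P_{Aroma} = 1363/18 and P_{Aroma} = 85.1875.
Then P_{Brew} = 361/6 + (1/3)·85.1875 = 88.5625.

85.1875, 88.5625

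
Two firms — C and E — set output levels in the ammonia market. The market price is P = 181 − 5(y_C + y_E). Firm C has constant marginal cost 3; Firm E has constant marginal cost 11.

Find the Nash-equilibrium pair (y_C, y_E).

12.4, 10.8

Firm C's profit: π = y_C(181 − 5(y_C + y_E)) − 3y_C.
∂π/∂y_C = 178 − 10y_C − 5y_E = 0, so y_C = 17.8 − 0.5y_E.
By the same steps for E: y_E = 17 − 0.5y_C.
Plugging y_E into C's best response: y_C = 17.8 − 0.5(17 − 0.5y_C) ⇒ 0.75y_C = 9.3, so y_C = 12.4.
Then y_E = 17 − 0.5·12.4 = 10.8.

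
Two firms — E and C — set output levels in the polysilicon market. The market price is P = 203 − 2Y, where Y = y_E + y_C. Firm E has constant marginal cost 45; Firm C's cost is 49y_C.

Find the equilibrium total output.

52

Firm E's profit: π = y_E(203 − 2(y_E + y_C)) − 45y_E.
∂π/∂y_E = 158 − 4y_E − 2y_C = 0, so y_E = 39.5 − 0.5y_C.
By the same steps for C: y_C = 38.5 − 0.5y_E.
Substituting the second reaction function into the first: y_E = 39.5 − 0.5(38.5 − 0.5y_E), which gives 0.75y_E = 20.25 ⇒ y_E = 27.
Then y_C = 38.5 − 0.5·27 = 25.
Total output: 27 + 25 = 52.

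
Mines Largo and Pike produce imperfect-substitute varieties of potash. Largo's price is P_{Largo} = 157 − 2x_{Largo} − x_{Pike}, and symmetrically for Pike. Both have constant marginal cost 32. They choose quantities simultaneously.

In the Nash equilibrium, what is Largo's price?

Mine Largo's profit: π = x_{Largo}(157 − 2x_{Largo} − x_{Pike}) − 32x_{Largo}.
∂π/∂x_{Largo} = 125 − 4x_{Largo} − x_{Pike} = 0 ⇒ x_{Largo} = 31.25 − 0.25x_{Pike}.
The game is symmetric, so in equilibrium x_{Pike} = x_{Largo}: the reaction function gives 1.25x_{Largo} = 31.25, hence x_{Largo} = 25.
P_{Largo} = 157 − 2·25 − 25 = 82.

82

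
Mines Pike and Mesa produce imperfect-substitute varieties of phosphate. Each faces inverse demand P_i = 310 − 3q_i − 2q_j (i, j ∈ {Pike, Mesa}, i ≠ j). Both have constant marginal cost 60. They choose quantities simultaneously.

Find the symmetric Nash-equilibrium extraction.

31.25

Mine Pike's profit: π = q_{Pike}(310 − 3q_{Pike} − 2q_{Mesa}) − 60q_{Pike}.
∂π/∂q_{Pike} = 250 − 6q_{Pike} − 2q_{Mesa} = 0 ⇒ q_{Pike} = 125/3 − (1/3)q_{Mesa}.
Setting q_{Pike} = q_{Mesa} in the reaction function: q_{Pike} = 125/3 − (1/3)q_{Pike}, so q_{Pike} = (125/3) / (4/3) = 31.25.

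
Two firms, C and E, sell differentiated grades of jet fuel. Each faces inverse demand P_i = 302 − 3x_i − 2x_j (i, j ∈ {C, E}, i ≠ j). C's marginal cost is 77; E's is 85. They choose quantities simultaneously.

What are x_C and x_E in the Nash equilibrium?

28.625, 26.625

Firm C's profit: π = x_C(302 − 3x_C − 2x_E) − 77x_C.
∂π/∂x_C = 225 − 6x_C − 2x_E = 0 ⇒ x_C = 37.5 − (1/3)x_E.
Similarly x_E = 217/6 − (1/3)x_C.
Solving the two reaction functions simultaneously: (1 − (−1/3)(−1/3))x_C = 37.5 − (1/3)·(217/6), so (8/9)x_C = 229/9 and x_C = 28.625.
Then x_E = 217/6 − (1/3)·28.625 = 26.625.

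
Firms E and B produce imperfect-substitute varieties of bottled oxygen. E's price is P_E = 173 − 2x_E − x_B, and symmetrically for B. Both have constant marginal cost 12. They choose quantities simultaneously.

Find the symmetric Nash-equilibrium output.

Firm E's profit: π = x_E(173 − 2x_E − x_B) − 12x_E.
∂π/∂x_E = 161 − 4x_E − x_B = 0 ⇒ x_E = 40.25 − 0.25x_B.
The game is symmetric, so in equilibrium x_B = x_E: the reaction function gives 1.25x_E = 40.25, hence x_E = 32.2.

32.2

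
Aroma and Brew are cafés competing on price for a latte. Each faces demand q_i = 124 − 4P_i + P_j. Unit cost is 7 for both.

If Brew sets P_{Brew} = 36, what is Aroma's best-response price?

23.5

Aroma's profit: π = (P_{Aroma} − 7)(124 − 4P_{Aroma} + P_{Brew}).
∂π/∂P_{Aroma} = 152 − 8P_{Aroma} + P_{Brew} = 0 ⇒ P_{Aroma} = 19 + 0.125P_{Brew}.
At P_{Brew} = 36: P_{Aroma} = 19 + 0.125·36 = 23.5.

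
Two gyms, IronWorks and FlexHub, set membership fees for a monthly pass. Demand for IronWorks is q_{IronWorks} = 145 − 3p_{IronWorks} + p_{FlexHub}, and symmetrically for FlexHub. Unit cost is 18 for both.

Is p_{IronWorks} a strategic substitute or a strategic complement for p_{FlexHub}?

IronWorks's profit: π = (p_{IronWorks} − 18)(145 − 3p_{IronWorks} + p_{FlexHub}).
∂π/∂p_{IronWorks} = 199 − 6p_{IronWorks} + p_{FlexHub} = 0 ⇒ p_{IronWorks} = 199/6 + (1/6)p_{FlexHub}.
The best-response slope dp_{IronWorks}/dp_{FlexHub} = 1/6 > 0: the reaction function is upward-sloping, so the choices are strategic complements.

strategic complements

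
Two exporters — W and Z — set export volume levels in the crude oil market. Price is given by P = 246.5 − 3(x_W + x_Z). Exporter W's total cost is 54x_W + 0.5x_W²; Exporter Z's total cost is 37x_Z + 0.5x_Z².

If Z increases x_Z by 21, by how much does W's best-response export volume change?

-9

Exporter W's profit: π = x_W(246.5 − 3(x_W + x_Z)) − 54x_W − 0.5x_W².
∂π/∂x_W = 192.5 − 7x_W − 3x_Z = 0, so x_W = 27.5 − (3/7)x_Z.
The reaction-function slope is −3/7, so a 21-unit rise in x_Z moves x_W by −3/7 × 21 = −9. W's best response falls — the actions are strategic substitutes.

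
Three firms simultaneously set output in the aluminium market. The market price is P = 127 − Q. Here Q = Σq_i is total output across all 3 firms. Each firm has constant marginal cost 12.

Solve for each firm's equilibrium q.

28.75

A representative firm's profit is π_i = q_i(127 − Q) − 12q_i, with Q = q_i + Σ_{j≠i} q_j.
First-order condition: 115 − 2q_i − Σ_{j≠i} q_j = 0.
Imposing symmetry (q_j = q for all j) turns Σ_{j≠i} q_j into 2q, so 115 = 4q and q = 28.75.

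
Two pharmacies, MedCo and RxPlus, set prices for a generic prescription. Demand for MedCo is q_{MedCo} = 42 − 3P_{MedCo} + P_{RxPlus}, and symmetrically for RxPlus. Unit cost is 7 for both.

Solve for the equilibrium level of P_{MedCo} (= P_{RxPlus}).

MedCo's profit: π = (P_{MedCo} − 7)(42 − 3P_{MedCo} + P_{RxPlus}).
∂π/∂P_{MedCo} = 63 − 6P_{MedCo} + P_{RxPlus} = 0 ⇒ P_{MedCo} = 10.5 + (1/6)P_{RxPlus}.
The game is symmetric, so in equilibrium P_{RxPlus} = P_{MedCo}: the reaction function gives (5/6)P_{MedCo} = 10.5, hence P_{MedCo} = 12.6.

12.6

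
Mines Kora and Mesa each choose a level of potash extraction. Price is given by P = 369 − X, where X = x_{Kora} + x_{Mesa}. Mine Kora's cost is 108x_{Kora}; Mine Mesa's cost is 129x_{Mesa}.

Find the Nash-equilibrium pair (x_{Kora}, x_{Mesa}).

94, 73

Mine Kora's profit: π = x_{Kora}(369 − (x_{Kora} + x_{Mesa})) − 108x_{Kora}.
∂π/∂x_{Kora} = 261 − 2x_{Kora} − x_{Mesa} = 0, so x_{Kora} = 130.5 − 0.5x_{Mesa}.
By the same steps for Mesa: x_{Mesa} = 120 − 0.5x_{Kora}.
Substituting the second reaction function into the first: x_{Kora} = 130.5 − 0.5(120 − 0.5x_{Kora}), which gives 0.75x_{Kora} = 70.5 ⇒ x_{Kora} = 94.
Then x_{Mesa} = 120 − 0.5·94 = 73.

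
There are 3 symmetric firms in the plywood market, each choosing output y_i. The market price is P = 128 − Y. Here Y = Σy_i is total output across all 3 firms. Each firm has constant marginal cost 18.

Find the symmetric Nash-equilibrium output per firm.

A representative firm's profit is π_i = y_i(128 − Y) − 18y_i, with Y = y_i + Σ_{j≠i} y_j.
First-order condition: 110 − 2y_i − Σ_{j≠i} y_j = 0.
In a symmetric equilibrium every firm chooses the same y, so Σ_{j≠i} y_j = 2y. The condition becomes 110 − 4y = 0, giving y = 110/4 = 27.5.

27.5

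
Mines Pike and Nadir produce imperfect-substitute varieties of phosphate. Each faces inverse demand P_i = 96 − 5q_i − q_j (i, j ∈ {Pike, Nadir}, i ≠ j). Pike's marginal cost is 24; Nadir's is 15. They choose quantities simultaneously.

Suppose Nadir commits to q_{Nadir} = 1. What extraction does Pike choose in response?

Mine Pike's profit: π = q_{Pike}(96 − 5q_{Pike} − q_{Nadir}) − 24q_{Pike}.
∂π/∂q_{Pike} = 72 − 10q_{Pike} − q_{Nadir} = 0 ⇒ q_{Pike} = 7.2 − 0.1q_{Nadir}.
At q_{Nadir} = 1: q_{Pike} = 7.2 − 0.1·1 = 7.1.

7.1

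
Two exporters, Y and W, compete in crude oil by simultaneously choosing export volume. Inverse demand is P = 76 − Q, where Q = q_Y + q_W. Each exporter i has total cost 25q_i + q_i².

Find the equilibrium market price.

Exporter Y's profit: π = q_Y(76 − (q_Y + q_W)) − 25q_Y − q_Y².
∂π/∂q_Y = 51 − 4q_Y − q_W = 0, so q_Y = 12.75 − 0.25q_W.
By symmetry q_W = q_Y; substituting into the reaction function, 1.25q_Y = 12.75 and q_Y = 10.2.
Equilibrium price: P = 76 − 20.4 = 55.6.

55.6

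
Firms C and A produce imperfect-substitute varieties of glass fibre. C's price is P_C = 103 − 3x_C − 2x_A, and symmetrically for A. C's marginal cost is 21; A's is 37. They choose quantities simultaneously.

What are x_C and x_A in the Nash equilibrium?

11.25, 7.25

Firm C's profit: π = x_C(103 − 3x_C − 2x_A) − 21x_C.
∂π/∂x_C = 82 − 6x_C − 2x_A = 0 ⇒ x_C = 41/3 − (1/3)x_A.
Similarly x_A = 11 − (1/3)x_C.
Plugging x_A into C's best response: x_C = 41/3 − (1/3)(11 − (1/3)x_C) ⇒ (8/9)x_C = 10, so x_C = 11.25.
Then x_A = 11 − (1/3)·11.25 = 7.25.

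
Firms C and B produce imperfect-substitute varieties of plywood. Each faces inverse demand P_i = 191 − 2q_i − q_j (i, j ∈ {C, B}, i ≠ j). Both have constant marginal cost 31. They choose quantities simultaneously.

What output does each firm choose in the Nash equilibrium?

Firm C's profit: π = q_C(191 − 2q_C − q_B) − 31q_C.
∂π/∂q_C = 160 − 4q_C − q_B = 0 ⇒ q_C = 40 − 0.25q_B.
By symmetry q_B = q_C; substituting into the reaction function, 1.25q_C = 40 and q_C = 32.

32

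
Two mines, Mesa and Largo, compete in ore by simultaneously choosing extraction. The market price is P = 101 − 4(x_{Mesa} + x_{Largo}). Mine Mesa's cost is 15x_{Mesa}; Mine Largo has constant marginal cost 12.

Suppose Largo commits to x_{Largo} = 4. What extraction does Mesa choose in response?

Mine Mesa's profit: π = x_{Mesa}(101 − 4(x_{Mesa} + x_{Largo})) − 15x_{Mesa}.
∂π/∂x_{Mesa} = 86 − 8x_{Mesa} − 4x_{Largo} = 0, so x_{Mesa} = 10.75 − 0.5x_{Largo}.
At x_{Largo} = 4: x_{Mesa} = 10.75 − 0.5·4 = 8.75.

8.75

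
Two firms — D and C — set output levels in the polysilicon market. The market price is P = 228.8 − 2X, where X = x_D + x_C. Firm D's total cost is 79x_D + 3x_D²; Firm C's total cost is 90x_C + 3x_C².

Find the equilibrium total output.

24.05

Firm D's profit: π = x_D(228.8 − 2(x_D + x_C)) − 79x_D − 3x_D².
∂π/∂x_D = 149.8 − 10x_D − 2x_C = 0, so x_D = 14.98 − 0.2x_C.
By the same steps for C: x_C = 13.88 − 0.2x_D.
Substituting the second reaction function into the first: x_D = 14.98 − 0.2(13.88 − 0.2x_D), which gives 0.96x_D = 12.204 ⇒ x_D = 12.7125.
Then x_C = 13.88 − 0.2·12.7125 = 11.3375.
Total output: 12.7125 + 11.3375 = 24.05.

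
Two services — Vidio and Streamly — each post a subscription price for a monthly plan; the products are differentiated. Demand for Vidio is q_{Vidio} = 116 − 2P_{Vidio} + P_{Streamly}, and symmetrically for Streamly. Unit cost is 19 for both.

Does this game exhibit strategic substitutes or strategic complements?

strategic complements

Vidio's profit: π = (P_{Vidio} − 19)(116 − 2P_{Vidio} + P_{Streamly}).
∂π/∂P_{Vidio} = 154 − 4P_{Vidio} + P_{Streamly} = 0 ⇒ P_{Vidio} = 38.5 + 0.25P_{Streamly}.
The best-response slope dP_{Vidio}/dP_{Streamly} = 0.25 > 0: the reaction function is upward-sloping, so the choices are strategic complements.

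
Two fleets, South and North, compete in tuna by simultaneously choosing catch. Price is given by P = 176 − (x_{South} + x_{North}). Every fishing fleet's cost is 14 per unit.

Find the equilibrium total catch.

108

Fishing fleet South's profit: π = x_{South}(176 − (x_{South} + x_{North})) − 14x_{South}.
∂π/∂x_{South} = 162 − 2x_{South} − x_{North} = 0, so x_{South} = 81 − 0.5x_{North}.
The game is symmetric, so in equilibrium x_{North} = x_{South}: the reaction function gives 1.5x_{South} = 81, hence x_{South} = 54.
Total catch: 54 + 54 = 108.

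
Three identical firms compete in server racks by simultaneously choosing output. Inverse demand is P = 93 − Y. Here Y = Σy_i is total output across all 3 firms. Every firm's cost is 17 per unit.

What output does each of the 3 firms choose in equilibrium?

19

A representative firm's profit is π_i = y_i(93 − Y) − 17y_i, with Y = y_i + Σ_{j≠i} y_j.
First-order condition: 76 − 2y_i − Σ_{j≠i} y_j = 0.
Imposing symmetry (y_j = y for all j) turns Σ_{j≠i} y_j into 2y, so 76 = 4y and y = 19.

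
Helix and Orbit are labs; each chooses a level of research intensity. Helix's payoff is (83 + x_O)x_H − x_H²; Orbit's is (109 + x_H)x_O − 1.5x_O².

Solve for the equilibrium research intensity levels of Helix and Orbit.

Expanding Helix's payoff: 83x_H + x_Ox_H − x_H².
∂π/∂x_H = 83 + x_O − 2x_H = 0, so x_H = 41.5 + 0.5x_O.
Likewise for Orbit: x_O = 109/3 + (1/3)x_H.
Plugging x_O into Helix's best response: x_H = 41.5 + 0.5(109/3 + (1/3)x_H) ⇒ (5/6)x_H = 179/3, so x_H = 71.6.
Then x_O = 109/3 + (1/3)·71.6 = 60.2.

71.6, 60.2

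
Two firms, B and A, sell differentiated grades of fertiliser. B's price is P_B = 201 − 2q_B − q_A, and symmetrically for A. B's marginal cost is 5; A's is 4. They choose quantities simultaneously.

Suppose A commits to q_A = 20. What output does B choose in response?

44

Firm B's profit: π = q_B(201 − 2q_B − q_A) − 5q_B.
∂π/∂q_B = 196 − 4q_B − q_A = 0 ⇒ q_B = 49 − 0.25q_A.
At q_A = 20: q_B = 49 − 0.25·20 = 44.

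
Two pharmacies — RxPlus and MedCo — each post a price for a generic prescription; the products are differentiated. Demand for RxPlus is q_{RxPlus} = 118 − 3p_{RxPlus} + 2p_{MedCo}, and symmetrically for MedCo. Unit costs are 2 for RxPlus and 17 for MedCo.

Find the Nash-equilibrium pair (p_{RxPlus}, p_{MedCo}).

33.8125, 39.4375

RxPlus's profit: π = (p_{RxPlus} − 2)(118 − 3p_{RxPlus} + 2p_{MedCo}).
∂π/∂p_{RxPlus} = 124 − 6p_{RxPlus} + 2p_{MedCo} = 0 ⇒ p_{RxPlus} = 62/3 + (1/3)p_{MedCo}.
Similarly p_{MedCo} = 169/6 + (1/3)p_{RxPlus}.
Substituting the second reaction function into the first: p_{RxPlus} = 62/3 + (1/3)(169/6 + (1/3)p_{RxPlus}), which gives (8/9)p_{RxPlus} = 541/18 ⇒ p_{RxPlus} = 33.8125.
Then p_{MedCo} = 169/6 + (1/3)·33.8125 = 39.4375.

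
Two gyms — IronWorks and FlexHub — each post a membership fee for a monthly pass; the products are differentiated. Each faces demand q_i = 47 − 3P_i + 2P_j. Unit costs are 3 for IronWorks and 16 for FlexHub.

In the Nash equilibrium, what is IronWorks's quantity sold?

IronWorks's profit: π = (P_{IronWorks} − 3)(47 − 3P_{IronWorks} + 2P_{FlexHub}).
∂π/∂P_{IronWorks} = 56 − 6P_{IronWorks} + 2P_{FlexHub} = 0 ⇒ P_{IronWorks} = 28/3 + (1/3)P_{FlexHub}.
Similarly P_{FlexHub} = 95/6 + (1/3)P_{IronWorks}.
Solving the two reaction functions simultaneously: (1 − (1/3)(1/3))P_{IronWorks} = 28/3 + (1/3)·(95/6), so (8/9)P_{IronWorks} = 263/18 and P_{IronWorks} = 16.4375.
Then P_{FlexHub} = 95/6 + (1/3)·16.4375 = 21.3125.
q_{IronWorks} = 47 − 3·16.4375 + 2·21.3125 = 40.3125.

40.3125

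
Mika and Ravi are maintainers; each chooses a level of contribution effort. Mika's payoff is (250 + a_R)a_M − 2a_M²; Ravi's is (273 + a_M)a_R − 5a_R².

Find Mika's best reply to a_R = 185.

108.75

Expanding Mika's payoff: 250a_M + a_Ra_M − 2a_M².
∂π/∂a_M = 250 + a_R − 4a_M = 0, so a_M = 62.5 + 0.25a_R.
At a_R = 185: a_M = 62.5 + 0.25·185 = 108.75.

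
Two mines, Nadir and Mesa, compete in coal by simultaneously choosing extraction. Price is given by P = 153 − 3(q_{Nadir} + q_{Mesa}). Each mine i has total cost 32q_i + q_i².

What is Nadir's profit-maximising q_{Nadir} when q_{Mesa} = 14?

9.875

Mine Nadir's profit: π = q_{Nadir}(153 − 3(q_{Nadir} + q_{Mesa})) − 32q_{Nadir} − q_{Nadir}².
∂π/∂q_{Nadir} = 121 − 8q_{Nadir} − 3q_{Mesa} = 0, so q_{Nadir} = 15.125 − 0.375q_{Mesa}.
At q_{Mesa} = 14: q_{Nadir} = 15.125 − 0.375·14 = 9.875.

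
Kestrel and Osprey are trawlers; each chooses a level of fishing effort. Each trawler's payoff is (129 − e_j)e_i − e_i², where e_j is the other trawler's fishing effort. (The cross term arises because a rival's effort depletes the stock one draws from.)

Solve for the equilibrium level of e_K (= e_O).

Kestrel's payoff is (129 − e_O)e_K − e_K².
∂π/∂e_K = 129 − e_O − 2e_K = 0, so e_K = 64.5 − 0.5e_O.
By symmetry e_O = e_K; substituting into the reaction function, 1.5e_K = 64.5 and e_K = 43.

43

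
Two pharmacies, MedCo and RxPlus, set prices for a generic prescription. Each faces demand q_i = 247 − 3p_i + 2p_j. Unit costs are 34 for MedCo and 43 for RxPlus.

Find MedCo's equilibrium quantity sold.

164.8125

MedCo's profit: π = (p_{MedCo} − 34)(247 − 3p_{MedCo} + 2p_{RxPlus}).
∂π/∂p_{MedCo} = 349 − 6p_{MedCo} + 2p_{RxPlus} = 0 ⇒ p_{MedCo} = 349/6 + (1/3)p_{RxPlus}.
Similarly p_{RxPlus} = 188/3 + (1/3)p_{MedCo}.
Plugging p_{RxPlus} into MedCo's best response: p_{MedCo} = 349/6 + (1/3)(188/3 + (1/3)p_{MedCo}) ⇒ (8/9)p_{MedCo} = 1423/18, so p_{MedCo} = 88.9375.
Then p_{RxPlus} = 188/3 + (1/3)·88.9375 = 92.3125.
q_{MedCo} = 247 − 3·88.9375 + 2·92.3125 = 164.8125.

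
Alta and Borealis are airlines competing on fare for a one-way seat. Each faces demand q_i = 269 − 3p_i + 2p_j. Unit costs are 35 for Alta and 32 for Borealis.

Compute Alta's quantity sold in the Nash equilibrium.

173.8125

Alta's profit: π = (p_{Alta} − 35)(269 − 3p_{Alta} + 2p_{Borealis}).
∂π/∂p_{Alta} = 374 − 6p_{Alta} + 2p_{Borealis} = 0 ⇒ p_{Alta} = 187/3 + (1/3)p_{Borealis}.
Similarly p_{Borealis} = 365/6 + (1/3)p_{Alta}.
Plugging p_{Borealis} into Alta's best response: p_{Alta} = 187/3 + (1/3)(365/6 + (1/3)p_{Alta}) ⇒ (8/9)p_{Alta} = 1487/18, so p_{Alta} = 92.9375.
Then p_{Borealis} = 365/6 + (1/3)·92.9375 = 91.8125.
q_{Alta} = 269 − 3·92.9375 + 2·91.8125 = 173.8125.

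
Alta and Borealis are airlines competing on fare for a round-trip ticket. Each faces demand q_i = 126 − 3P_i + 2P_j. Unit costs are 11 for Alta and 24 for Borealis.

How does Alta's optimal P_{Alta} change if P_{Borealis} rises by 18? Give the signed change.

Alta's profit: π = (P_{Alta} − 11)(126 − 3P_{Alta} + 2P_{Borealis}).
∂π/∂P_{Alta} = 159 − 6P_{Alta} + 2P_{Borealis} = 0 ⇒ P_{Alta} = 26.5 + (1/3)P_{Borealis}.
The reaction-function slope is 1/3, so an 18-unit rise in P_{Borealis} moves P_{Alta} by 1/3 × 18 = 6. Alta's best response rises — the actions are strategic complements.

6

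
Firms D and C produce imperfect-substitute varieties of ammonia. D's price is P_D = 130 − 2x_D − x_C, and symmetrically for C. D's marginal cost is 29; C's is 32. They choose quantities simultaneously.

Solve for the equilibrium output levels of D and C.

Firm D's profit: π = x_D(130 − 2x_D − x_C) − 29x_D.
∂π/∂x_D = 101 − 4x_D − x_C = 0 ⇒ x_D = 25.25 − 0.25x_C.
Similarly x_C = 24.5 − 0.25x_D.
Solving the two reaction functions simultaneously: (1 − (−0.25)(−0.25))x_D = 25.25 − 0.25·24.5, so 0.9375x_D = 19.125 and x_D = 20.4.
Then x_C = 24.5 − 0.25·20.4 = 19.4.

20.4, 19.4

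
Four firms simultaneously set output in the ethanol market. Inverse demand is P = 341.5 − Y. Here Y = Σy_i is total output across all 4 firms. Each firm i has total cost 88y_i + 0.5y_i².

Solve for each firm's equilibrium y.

A representative firm's profit is π_i = y_i(341.5 − Y) − 88y_i − 0.5y_i², with Y = y_i + Σ_{j≠i} y_j.
First-order condition: 253.5 − 3y_i − Σ_{j≠i} y_j = 0.
In a symmetric equilibrium every firm chooses the same y, so Σ_{j≠i} y_j = 3y. The condition becomes 253.5 − 6y = 0, giving y = 253.5/6 = 42.25.

42.25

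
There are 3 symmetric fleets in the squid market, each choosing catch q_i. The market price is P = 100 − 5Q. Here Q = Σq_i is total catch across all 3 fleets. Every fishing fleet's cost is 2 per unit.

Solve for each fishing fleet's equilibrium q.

4.9

A representative fishing fleet's profit is π_i = q_i(100 − 5Q) − 2q_i, with Q = q_i + Σ_{j≠i} q_j.
First-order condition: 98 − 10q_i − 5Σ_{j≠i} q_j = 0.
Imposing symmetry (q_j = q for all j) turns Σ_{j≠i} q_j into 2q, so 98 = 20q and q = 4.9.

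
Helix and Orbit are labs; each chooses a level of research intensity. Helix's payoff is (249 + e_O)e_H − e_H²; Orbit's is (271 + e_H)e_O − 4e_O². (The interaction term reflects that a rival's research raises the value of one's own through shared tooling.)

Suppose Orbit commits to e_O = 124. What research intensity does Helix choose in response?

186.5

Expanding Helix's payoff: 249e_H + e_Oe_H − e_H².
∂π/∂e_H = 249 + e_O − 2e_H = 0, so e_H = 124.5 + 0.5e_O.
At e_O = 124: e_H = 124.5 + 0.5·124 = 186.5.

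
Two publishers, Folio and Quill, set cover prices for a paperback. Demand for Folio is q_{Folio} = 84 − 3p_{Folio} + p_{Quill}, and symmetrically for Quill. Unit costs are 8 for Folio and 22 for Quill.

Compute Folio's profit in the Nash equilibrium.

Folio's profit: π = (p_{Folio} − 8)(84 − 3p_{Folio} + p_{Quill}).
∂π/∂p_{Folio} = 108 − 6p_{Folio} + p_{Quill} = 0 ⇒ p_{Folio} = 18 + (1/6)p_{Quill}.
Similarly p_{Quill} = 25 + (1/6)p_{Folio}.
Solving the two reaction functions simultaneously: (1 − (1/6)(1/6))p_{Folio} = 18 + (1/6)·25, so (35/36)p_{Folio} = 133/6 and p_{Folio} = 22.8.
Then p_{Quill} = 25 + (1/6)·22.8 = 28.8.
q_{Folio} = 84 − 3·22.8 + 28.8 = 44.4.
Profit = (22.8 − 8)·44.4 = 657.12.

657.12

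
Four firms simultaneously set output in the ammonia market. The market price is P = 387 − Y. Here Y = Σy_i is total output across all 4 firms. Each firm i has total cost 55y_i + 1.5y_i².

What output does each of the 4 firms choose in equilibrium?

A representative firm's profit is π_i = y_i(387 − Y) − 55y_i − 1.5y_i², with Y = y_i + Σ_{j≠i} y_j.
First-order condition: 332 − 5y_i − Σ_{j≠i} y_j = 0.
Imposing symmetry (y_j = y for all j) turns Σ_{j≠i} y_j into 3y, so 332 = 8y and y = 41.5.

41.5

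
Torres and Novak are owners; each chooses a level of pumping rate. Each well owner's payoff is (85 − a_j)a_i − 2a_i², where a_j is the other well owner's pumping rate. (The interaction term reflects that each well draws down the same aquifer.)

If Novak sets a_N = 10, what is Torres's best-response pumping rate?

18.75

Torres's payoff is (85 − a_N)a_T − 2a_T².
∂π/∂a_T = 85 − a_N − 4a_T = 0, so a_T = 21.25 − 0.25a_N.
At a_N = 10: a_T = 21.25 − 0.25·10 = 18.75.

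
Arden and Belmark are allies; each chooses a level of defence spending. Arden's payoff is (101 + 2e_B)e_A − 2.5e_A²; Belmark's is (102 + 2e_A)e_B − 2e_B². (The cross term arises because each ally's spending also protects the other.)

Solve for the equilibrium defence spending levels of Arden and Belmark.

Expanding Arden's payoff: 101e_A + 2e_Be_A − 2.5e_A².
∂π/∂e_A = 101 + 2e_B − 5e_A = 0, so e_A = 20.2 + 0.4e_B.
Likewise for Belmark: e_B = 25.5 + 0.5e_A.
Plugging e_B into Arden's best response: e_A = 20.2 + 0.4(25.5 + 0.5e_A) ⇒ 0.8e_A = 30.4, so e_A = 38.
Then e_B = 25.5 + 0.5·38 = 44.5.

38, 44.5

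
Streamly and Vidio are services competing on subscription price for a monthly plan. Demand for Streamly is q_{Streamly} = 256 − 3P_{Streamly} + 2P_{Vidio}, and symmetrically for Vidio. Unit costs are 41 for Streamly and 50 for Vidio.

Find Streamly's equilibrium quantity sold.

Streamly's profit: π = (P_{Streamly} − 41)(256 − 3P_{Streamly} + 2P_{Vidio}).
∂π/∂P_{Streamly} = 379 − 6P_{Streamly} + 2P_{Vidio} = 0 ⇒ P_{Streamly} = 379/6 + (1/3)P_{Vidio}.
Similarly P_{Vidio} = 203/3 + (1/3)P_{Streamly}.
Solving the two reaction functions simultaneously: (1 − (1/3)(1/3))P_{Streamly} = 379/6 + (1/3)·(203/3), so (8/9)P_{Streamly} = 1543/18 and P_{Streamly} = 96.4375.
Then P_{Vidio} = 203/3 + (1/3)·96.4375 = 99.8125.
q_{Streamly} = 256 − 3·96.4375 + 2·99.8125 = 166.3125.

166.3125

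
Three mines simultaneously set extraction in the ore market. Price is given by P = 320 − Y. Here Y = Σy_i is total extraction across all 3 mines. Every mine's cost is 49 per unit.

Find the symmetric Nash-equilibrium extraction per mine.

A representative mine's profit is π_i = y_i(320 − Y) − 49y_i, with Y = y_i + Σ_{j≠i} y_j.
First-order condition: 271 − 2y_i − Σ_{j≠i} y_j = 0.
With identical mines, set every y_j = y: then 271 − 2y − 2y = 0, i.e. y = 271/4 = 67.75.

67.75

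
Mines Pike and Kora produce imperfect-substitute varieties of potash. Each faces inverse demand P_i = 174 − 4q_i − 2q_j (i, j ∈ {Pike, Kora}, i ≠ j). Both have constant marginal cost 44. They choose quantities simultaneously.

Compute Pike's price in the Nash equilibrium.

Mine Pike's profit: π = q_{Pike}(174 − 4q_{Pike} − 2q_{Kora}) − 44q_{Pike}.
∂π/∂q_{Pike} = 130 − 8q_{Pike} − 2q_{Kora} = 0 ⇒ q_{Pike} = 16.25 − 0.25q_{Kora}.
The game is symmetric, so in equilibrium q_{Kora} = q_{Pike}: the reaction function gives 1.25q_{Pike} = 16.25, hence q_{Pike} = 13.
P_{Pike} = 174 − 4·13 − 2·13 = 96.

96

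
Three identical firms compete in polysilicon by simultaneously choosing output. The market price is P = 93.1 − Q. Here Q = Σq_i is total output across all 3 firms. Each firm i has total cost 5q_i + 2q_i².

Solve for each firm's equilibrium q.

A representative firm's profit is π_i = q_i(93.1 − Q) − 5q_i − 2q_i², with Q = q_i + Σ_{j≠i} q_j.
First-order condition: 88.1 − 6q_i − Σ_{j≠i} q_j = 0.
In a symmetric equilibrium every firm chooses the same q, so Σ_{j≠i} q_j = 2q. The condition becomes 88.1 − 8q = 0, giving q = 88.1/8 = 11.0125.

11.0125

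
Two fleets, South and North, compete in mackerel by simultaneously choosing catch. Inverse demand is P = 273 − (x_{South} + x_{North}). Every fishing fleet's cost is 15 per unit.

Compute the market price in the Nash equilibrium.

101

Fishing fleet South's profit: π = x_{South}(273 − (x_{South} + x_{North})) − 15x_{South}.
∂π/∂x_{South} = 258 − 2x_{South} − x_{North} = 0, so x_{South} = 129 − 0.5x_{North}.
The game is symmetric, so in equilibrium x_{North} = x_{South}: the reaction function gives 1.5x_{South} = 129, hence x_{South} = 86.
Equilibrium price: P = 273 − 172 = 101.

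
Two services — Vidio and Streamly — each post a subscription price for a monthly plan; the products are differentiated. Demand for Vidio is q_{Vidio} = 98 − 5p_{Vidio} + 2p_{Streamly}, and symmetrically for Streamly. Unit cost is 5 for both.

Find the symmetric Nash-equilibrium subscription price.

15.375

Vidio's profit: π = (p_{Vidio} − 5)(98 − 5p_{Vidio} + 2p_{Streamly}).
∂π/∂p_{Vidio} = 123 − 10p_{Vidio} + 2p_{Streamly} = 0 ⇒ p_{Vidio} = 12.3 + 0.2p_{Streamly}.
By symmetry p_{Streamly} = p_{Vidio}; substituting into the reaction function, 0.8p_{Vidio} = 12.3 and p_{Vidio} = 15.375.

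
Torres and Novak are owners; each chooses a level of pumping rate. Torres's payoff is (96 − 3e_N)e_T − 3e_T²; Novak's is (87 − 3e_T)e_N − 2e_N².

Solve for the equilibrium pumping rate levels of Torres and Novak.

Expanding Torres's payoff: 96e_T − 3e_Ne_T − 3e_T².
∂π/∂e_T = 96 − 3e_N − 6e_T = 0, so e_T = 16 − 0.5e_N.
Likewise for Novak: e_N = 21.75 − 0.75e_T.
Substituting the second reaction function into the first: e_T = 16 − 0.5(21.75 − 0.75e_T), which gives 0.625e_T = 5.125 ⇒ e_T = 8.2.
Then e_N = 21.75 − 0.75·8.2 = 15.6.

8.2, 15.6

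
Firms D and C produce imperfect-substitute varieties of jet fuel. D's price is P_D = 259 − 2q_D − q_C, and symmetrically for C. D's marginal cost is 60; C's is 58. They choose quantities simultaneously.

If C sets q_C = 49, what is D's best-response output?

Firm D's profit: π = q_D(259 − 2q_D − q_C) − 60q_D.
∂π/∂q_D = 199 − 4q_D − q_C = 0 ⇒ q_D = 49.75 − 0.25q_C.
At q_C = 49: q_D = 49.75 − 0.25·49 = 37.5.

37.5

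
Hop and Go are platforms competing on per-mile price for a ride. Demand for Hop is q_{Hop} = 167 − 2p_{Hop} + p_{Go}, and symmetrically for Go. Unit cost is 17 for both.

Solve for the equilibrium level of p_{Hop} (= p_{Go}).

Hop's profit: π = (p_{Hop} − 17)(167 − 2p_{Hop} + p_{Go}).
∂π/∂p_{Hop} = 201 − 4p_{Hop} + p_{Go} = 0 ⇒ p_{Hop} = 50.25 + 0.25p_{Go}.
Setting p_{Hop} = p_{Go} in the reaction function: p_{Hop} = 50.25 + 0.25p_{Hop}, so p_{Hop} = 50.25 / 0.75 = 67.

67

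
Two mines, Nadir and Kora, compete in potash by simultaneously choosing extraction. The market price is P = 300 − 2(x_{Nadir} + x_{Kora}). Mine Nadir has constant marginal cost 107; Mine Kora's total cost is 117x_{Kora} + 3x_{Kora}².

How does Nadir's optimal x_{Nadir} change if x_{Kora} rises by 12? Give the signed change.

-6

Mine Nadir's profit: π = x_{Nadir}(300 − 2(x_{Nadir} + x_{Kora})) − 107x_{Nadir}.
∂π/∂x_{Nadir} = 193 − 4x_{Nadir} − 2x_{Kora} = 0, so x_{Nadir} = 48.25 − 0.5x_{Kora}.
The reaction-function slope is −0.5, so a 12-unit rise in x_{Kora} moves x_{Nadir} by −0.5 × 12 = −6. Nadir's best response falls — the actions are strategic substitutes.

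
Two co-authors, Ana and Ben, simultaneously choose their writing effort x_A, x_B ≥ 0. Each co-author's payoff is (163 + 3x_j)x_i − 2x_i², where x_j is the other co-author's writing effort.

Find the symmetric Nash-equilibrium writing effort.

Ana's payoff is (163 + 3x_B)x_A − 2x_A².
∂π/∂x_A = 163 + 3x_B − 4x_A = 0, so x_A = 40.75 + 0.75x_B.
The game is symmetric, so in equilibrium x_B = x_A: the reaction function gives 0.25x_A = 40.75, hence x_A = 163.

163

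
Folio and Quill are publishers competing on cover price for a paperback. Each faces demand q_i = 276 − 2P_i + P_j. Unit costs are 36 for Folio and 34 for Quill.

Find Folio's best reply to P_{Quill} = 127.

118.75

Folio's profit: π = (P_{Folio} − 36)(276 − 2P_{Folio} + P_{Quill}).
∂π/∂P_{Folio} = 348 − 4P_{Folio} + P_{Quill} = 0 ⇒ P_{Folio} = 87 + 0.25P_{Quill}.
At P_{Quill} = 127: P_{Folio} = 87 + 0.25·127 = 118.75.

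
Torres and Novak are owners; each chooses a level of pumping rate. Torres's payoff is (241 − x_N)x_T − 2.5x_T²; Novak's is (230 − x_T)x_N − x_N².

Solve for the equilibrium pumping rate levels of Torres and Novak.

Expanding Torres's payoff: 241x_T − x_Nx_T − 2.5x_T².
∂π/∂x_T = 241 − x_N − 5x_T = 0, so x_T = 48.2 − 0.2x_N.
Likewise for Novak: x_N = 115 − 0.5x_T.
Substituting the second reaction function into the first: x_T = 48.2 − 0.2(115 − 0.5x_T), which gives 0.9x_T = 25.2 ⇒ x_T = 28.
Then x_N = 115 − 0.5·28 = 101.

28, 101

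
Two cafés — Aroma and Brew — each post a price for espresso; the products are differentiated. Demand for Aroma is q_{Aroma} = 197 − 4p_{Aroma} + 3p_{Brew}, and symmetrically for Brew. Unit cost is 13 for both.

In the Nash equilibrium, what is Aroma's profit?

5416.96

Aroma's profit: π = (p_{Aroma} − 13)(197 − 4p_{Aroma} + 3p_{Brew}).
∂π/∂p_{Aroma} = 249 − 8p_{Aroma} + 3p_{Brew} = 0 ⇒ p_{Aroma} = 31.125 + 0.375p_{Brew}.
By symmetry p_{Brew} = p_{Aroma}; substituting into the reaction function, 0.625p_{Aroma} = 31.125 and p_{Aroma} = 49.8.
q_{Aroma} = 197 − 4·49.8 + 3·49.8 = 147.2.
Profit = (49.8 − 13)·147.2 = 5416.96.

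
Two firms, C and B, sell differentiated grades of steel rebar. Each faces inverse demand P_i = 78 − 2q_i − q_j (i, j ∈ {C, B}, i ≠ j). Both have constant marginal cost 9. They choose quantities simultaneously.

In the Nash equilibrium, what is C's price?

Firm C's profit: π = q_C(78 − 2q_C − q_B) − 9q_C.
∂π/∂q_C = 69 − 4q_C − q_B = 0 ⇒ q_C = 17.25 − 0.25q_B.
The game is symmetric, so in equilibrium q_B = q_C: the reaction function gives 1.25q_C = 17.25, hence q_C = 13.8.
P_C = 78 − 2·13.8 − 13.8 = 36.6.

36.6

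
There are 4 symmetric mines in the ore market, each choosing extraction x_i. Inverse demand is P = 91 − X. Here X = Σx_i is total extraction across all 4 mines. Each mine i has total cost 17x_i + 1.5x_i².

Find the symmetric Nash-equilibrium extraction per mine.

A representative mine's profit is π_i = x_i(91 − X) − 17x_i − 1.5x_i², with X = x_i + Σ_{j≠i} x_j.
First-order condition: 74 − 5x_i − Σ_{j≠i} x_j = 0.
Imposing symmetry (x_j = x for all j) turns Σ_{j≠i} x_j into 3x, so 74 = 8x and x = 9.25.

9.25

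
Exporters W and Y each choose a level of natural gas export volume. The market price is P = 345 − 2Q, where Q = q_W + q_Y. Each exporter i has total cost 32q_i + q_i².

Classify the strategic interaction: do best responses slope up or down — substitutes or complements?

strategic substitutes

Exporter W's profit: π = q_W(345 − 2(q_W + q_Y)) − 32q_W − q_W².
∂π/∂q_W = 313 − 6q_W − 2q_Y = 0, so q_W = 313/6 − (1/3)q_Y.
The best-response slope dq_W/dq_Y = −1/3 < 0: the reaction function is downward-sloping, so the choices are strategic substitutes.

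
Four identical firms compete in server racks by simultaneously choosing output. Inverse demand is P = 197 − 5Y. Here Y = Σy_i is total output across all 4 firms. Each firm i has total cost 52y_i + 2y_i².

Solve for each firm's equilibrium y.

5

A representative firm's profit is π_i = y_i(197 − 5Y) − 52y_i − 2y_i², with Y = y_i + Σ_{j≠i} y_j.
First-order condition: 145 − 14y_i − 5Σ_{j≠i} y_j = 0.
Imposing symmetry (y_j = y for all j) turns Σ_{j≠i} y_j into 3y, so 145 = 29y and y = 5.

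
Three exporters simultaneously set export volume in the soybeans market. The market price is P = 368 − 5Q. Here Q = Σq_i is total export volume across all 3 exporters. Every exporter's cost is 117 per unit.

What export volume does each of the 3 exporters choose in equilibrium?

A representative exporter's profit is π_i = q_i(368 − 5Q) − 117q_i, with Q = q_i + Σ_{j≠i} q_j.
First-order condition: 251 − 10q_i − 5Σ_{j≠i} q_j = 0.
In a symmetric equilibrium every exporter chooses the same q, so Σ_{j≠i} q_j = 2q. The condition becomes 251 − 20q = 0, giving q = 251/20 = 12.55.

12.55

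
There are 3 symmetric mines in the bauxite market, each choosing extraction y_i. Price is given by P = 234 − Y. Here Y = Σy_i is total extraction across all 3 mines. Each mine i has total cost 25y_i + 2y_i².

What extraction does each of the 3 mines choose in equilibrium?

26.125

A representative mine's profit is π_i = y_i(234 − Y) − 25y_i − 2y_i², with Y = y_i + Σ_{j≠i} y_j.
First-order condition: 209 − 6y_i − Σ_{j≠i} y_j = 0.
With identical mines, set every y_j = y: then 209 − 6y − 2y = 0, i.e. y = 209/8 = 26.125.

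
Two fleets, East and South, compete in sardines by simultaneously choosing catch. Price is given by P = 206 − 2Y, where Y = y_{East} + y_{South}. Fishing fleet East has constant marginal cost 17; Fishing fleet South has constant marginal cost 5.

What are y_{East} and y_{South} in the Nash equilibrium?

29.5, 35.5

Fishing fleet East's profit: π = y_{East}(206 − 2(y_{East} + y_{South})) − 17y_{East}.
∂π/∂y_{East} = 189 − 4y_{East} − 2y_{South} = 0, so y_{East} = 47.25 − 0.5y_{South}.
By the same steps for South: y_{South} = 50.25 − 0.5y_{East}.
Solving the two reaction functions simultaneously: (1 − (−0.5)(−0.5))y_{East} = 47.25 − 0.5·50.25, so 0.75y_{East} = 22.125 and y_{East} = 29.5.
Then y_{South} = 50.25 − 0.5·29.5 = 35.5.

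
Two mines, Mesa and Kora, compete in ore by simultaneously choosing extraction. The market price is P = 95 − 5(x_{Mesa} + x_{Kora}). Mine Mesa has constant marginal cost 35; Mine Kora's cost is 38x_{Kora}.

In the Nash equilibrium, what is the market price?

Mine Mesa's profit: π = x_{Mesa}(95 − 5(x_{Mesa} + x_{Kora})) − 35x_{Mesa}.
∂π/∂x_{Mesa} = 60 − 10x_{Mesa} − 5x_{Kora} = 0, so x_{Mesa} = 6 − 0.5x_{Kora}.
By the same steps for Kora: x_{Kora} = 5.7 − 0.5x_{Mesa}.
Substituting the second reaction function into the first: x_{Mesa} = 6 − 0.5(5.7 − 0.5x_{Mesa}), which gives 0.75x_{Mesa} = 3.15 ⇒ x_{Mesa} = 4.2.
Then x_{Kora} = 5.7 − 0.5·4.2 = 3.6.
Equilibrium price: P = 95 − 5·7.8 = 56.

56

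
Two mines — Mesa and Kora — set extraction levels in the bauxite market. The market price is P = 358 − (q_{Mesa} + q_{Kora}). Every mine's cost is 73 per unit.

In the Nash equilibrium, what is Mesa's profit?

9025

Mine Mesa's profit: π = q_{Mesa}(358 − (q_{Mesa} + q_{Kora})) − 73q_{Mesa}.
∂π/∂q_{Mesa} = 285 − 2q_{Mesa} − q_{Kora} = 0, so q_{Mesa} = 142.5 − 0.5q_{Kora}.
Setting q_{Mesa} = q_{Kora} in the reaction function: q_{Mesa} = 142.5 − 0.5q_{Mesa}, so q_{Mesa} = 142.5 / 1.5 = 95.
Price P = 358 − 190 = 168.
Mesa's profit: (168 − 73)·95 = 9025.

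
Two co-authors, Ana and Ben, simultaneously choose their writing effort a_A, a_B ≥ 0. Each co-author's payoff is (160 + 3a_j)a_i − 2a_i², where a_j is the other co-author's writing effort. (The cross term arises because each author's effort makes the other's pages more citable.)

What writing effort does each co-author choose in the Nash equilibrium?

Ana's payoff is (160 + 3a_B)a_A − 2a_A².
∂π/∂a_A = 160 + 3a_B − 4a_A = 0, so a_A = 40 + 0.75a_B.
By symmetry a_B = a_A; substituting into the reaction function, 0.25a_A = 40 and a_A = 160.

160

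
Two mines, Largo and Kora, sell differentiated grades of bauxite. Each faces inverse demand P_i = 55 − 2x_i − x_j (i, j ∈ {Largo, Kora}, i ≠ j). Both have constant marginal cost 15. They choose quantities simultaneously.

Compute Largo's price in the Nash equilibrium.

Mine Largo's profit: π = x_{Largo}(55 − 2x_{Largo} − x_{Kora}) − 15x_{Largo}.
∂π/∂x_{Largo} = 40 − 4x_{Largo} − x_{Kora} = 0 ⇒ x_{Largo} = 10 − 0.25x_{Kora}.
By symmetry x_{Kora} = x_{Largo}; substituting into the reaction function, 1.25x_{Largo} = 10 and x_{Largo} = 8.
P_{Largo} = 55 − 2·8 − 8 = 31.

31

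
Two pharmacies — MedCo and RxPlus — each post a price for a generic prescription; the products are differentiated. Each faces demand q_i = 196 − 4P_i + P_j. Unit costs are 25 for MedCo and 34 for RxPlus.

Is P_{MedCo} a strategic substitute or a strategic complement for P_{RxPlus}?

MedCo's profit: π = (P_{MedCo} − 25)(196 − 4P_{MedCo} + P_{RxPlus}).
∂π/∂P_{MedCo} = 296 − 8P_{MedCo} + P_{RxPlus} = 0 ⇒ P_{MedCo} = 37 + 0.125P_{RxPlus}.
The best-response slope dP_{MedCo}/dP_{RxPlus} = 0.125 > 0: the reaction function is upward-sloping, so the choices are strategic complements.

strategic complements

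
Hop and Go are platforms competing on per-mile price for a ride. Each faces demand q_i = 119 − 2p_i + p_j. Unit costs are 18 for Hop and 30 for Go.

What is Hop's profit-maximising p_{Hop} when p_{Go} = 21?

44

Hop's profit: π = (p_{Hop} − 18)(119 − 2p_{Hop} + p_{Go}).
∂π/∂p_{Hop} = 155 − 4p_{Hop} + p_{Go} = 0 ⇒ p_{Hop} = 38.75 + 0.25p_{Go}.
At p_{Go} = 21: p_{Hop} = 38.75 + 0.25·21 = 44.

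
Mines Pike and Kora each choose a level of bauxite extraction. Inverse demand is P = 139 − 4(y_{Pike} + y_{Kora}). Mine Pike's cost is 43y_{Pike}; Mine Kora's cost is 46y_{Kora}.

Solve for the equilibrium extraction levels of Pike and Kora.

Mine Pike's profit: π = y_{Pike}(139 − 4(y_{Pike} + y_{Kora})) − 43y_{Pike}.
∂π/∂y_{Pike} = 96 − 8y_{Pike} − 4y_{Kora} = 0, so y_{Pike} = 12 − 0.5y_{Kora}.
By the same steps for Kora: y_{Kora} = 11.625 − 0.5y_{Pike}.
Solving the two reaction functions simultaneously: (1 − (−0.5)(−0.5))y_{Pike} = 12 − 0.5·11.625, so 0.75y_{Pike} = 6.1875 and y_{Pike} = 8.25.
Then y_{Kora} = 11.625 − 0.5·8.25 = 7.5.

8.25, 7.5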